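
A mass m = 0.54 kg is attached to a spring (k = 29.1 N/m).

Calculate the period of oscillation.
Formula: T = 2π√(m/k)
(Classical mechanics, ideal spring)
T = 2π√(m/k) = 2π√(0.54/29.1) = 0.8559 s; f = 1/T = 1.168 Hz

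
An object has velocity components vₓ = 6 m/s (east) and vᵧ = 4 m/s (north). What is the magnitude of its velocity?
|v| = √(vₓ² + vᵧ²) = √(6² + 4²) = √(52) = 7.21 m/s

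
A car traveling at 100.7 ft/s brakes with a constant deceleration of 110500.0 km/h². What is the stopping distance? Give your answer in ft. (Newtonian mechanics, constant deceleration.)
d = v₀² / (2a) (with unit conversion) = 181.3 ft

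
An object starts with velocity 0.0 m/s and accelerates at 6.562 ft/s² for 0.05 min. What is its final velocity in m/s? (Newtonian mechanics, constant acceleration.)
v = v₀ + at (with unit conversion) = 6.0 m/s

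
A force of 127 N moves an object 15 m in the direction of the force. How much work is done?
W = Fd = 127×15 = 1905.0 J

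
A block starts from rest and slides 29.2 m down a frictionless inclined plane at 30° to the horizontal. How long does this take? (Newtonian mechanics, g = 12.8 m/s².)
a = g sin(θ) = 12.8 × sin(30°) = 6.4 m/s²
t = √(2d/a) = √(2 × 29.2 / 6.4) = 3.02 s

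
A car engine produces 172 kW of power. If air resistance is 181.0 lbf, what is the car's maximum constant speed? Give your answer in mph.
P = Fv → v = P/F = 172000 W / 805.1 N = 213.6 m/s = 477.9 mph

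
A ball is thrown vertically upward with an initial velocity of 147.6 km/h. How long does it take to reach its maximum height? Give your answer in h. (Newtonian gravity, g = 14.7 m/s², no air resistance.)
t_up = v₀/g (with unit conversion) = 0.0007748 h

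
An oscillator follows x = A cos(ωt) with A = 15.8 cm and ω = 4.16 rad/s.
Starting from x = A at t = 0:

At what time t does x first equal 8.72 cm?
cos(ωt) = x/A = 8.72/15.8 = 0.5519
ωt = arccos(0.5519) = 0.9862 rad
t = 0.9862/4.16 = 0.2371 s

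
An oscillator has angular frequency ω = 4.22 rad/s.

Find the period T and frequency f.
T = 2π/ω = 2π/4.22 = 1.489 s; f = ω/2π = 0.6716 Hz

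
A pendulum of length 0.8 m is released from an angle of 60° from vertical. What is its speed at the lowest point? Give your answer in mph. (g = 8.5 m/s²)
h = L(1 − cosθ) = 0.8×(1 − cos60°) = 0.4 m
v = √(2gh) = √(2×8.5×0.4) = 2.608 m/s = 5.833 mph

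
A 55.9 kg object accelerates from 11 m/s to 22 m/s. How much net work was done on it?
W_net = ΔKE = ½m(v₂² − v₁²) = ½×55.9×(22² − 11²) = 10145.85 J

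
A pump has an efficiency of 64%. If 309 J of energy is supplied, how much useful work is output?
W_out = η × W_in = 0.64 × 309 = 197.76 J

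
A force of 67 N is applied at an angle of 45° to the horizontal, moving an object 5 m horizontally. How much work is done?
W = Fd cosθ = 67×5×cos(45°) = 236.88 J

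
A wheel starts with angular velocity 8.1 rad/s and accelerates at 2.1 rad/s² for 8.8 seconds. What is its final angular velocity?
ω = ω₀ + αt = 8.1 + 2.1 × 8.8 = 26.58 rad/s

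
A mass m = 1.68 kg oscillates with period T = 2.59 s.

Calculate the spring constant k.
T = 2π√(m/k) → k = m(2π/T)² = 1.68×(2π/2.59)² = 9.887 N/m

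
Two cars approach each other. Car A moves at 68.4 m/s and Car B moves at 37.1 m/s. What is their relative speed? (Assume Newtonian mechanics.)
v_rel = v_A + v_B = 68.4 + 37.1 = 105.5 m/s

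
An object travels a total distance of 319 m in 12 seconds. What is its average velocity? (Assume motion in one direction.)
v_avg = Δd / Δt = 319 / 12 = 26.58 m/s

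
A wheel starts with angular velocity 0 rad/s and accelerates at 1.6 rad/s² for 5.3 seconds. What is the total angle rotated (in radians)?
θ = ω₀t + ½αt² = 0×5.3 + ½×1.6×5.3² = 22.47 rad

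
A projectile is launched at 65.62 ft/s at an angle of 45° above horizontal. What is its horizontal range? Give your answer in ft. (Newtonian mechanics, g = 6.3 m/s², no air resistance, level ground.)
R = v₀² sin(2θ) / g (with unit conversion) = 208.3 ft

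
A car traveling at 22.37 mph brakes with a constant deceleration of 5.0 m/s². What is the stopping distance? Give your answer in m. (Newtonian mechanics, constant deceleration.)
d = v₀² / (2a) (with unit conversion) = 10.0 m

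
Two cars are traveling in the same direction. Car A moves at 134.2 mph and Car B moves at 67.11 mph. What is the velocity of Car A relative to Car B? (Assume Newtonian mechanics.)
v_rel = v_A - v_B = 134.2 - 67.11 = 67.09 mph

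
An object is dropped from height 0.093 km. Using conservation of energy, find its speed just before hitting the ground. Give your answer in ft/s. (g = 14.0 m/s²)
mgh = ½mv² → v = √(2gh) = √(2×14.0×93) = 51.03 m/s = 167.4 ft/s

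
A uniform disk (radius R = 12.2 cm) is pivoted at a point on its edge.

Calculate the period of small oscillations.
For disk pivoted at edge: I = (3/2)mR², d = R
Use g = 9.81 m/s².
I/m = (3/2)R² = 0.02233 m²; d = R = 0.122 m
T = 2π√((3/2)R²/(gR)) = 2π√(3R/(2g)) = 0.8582 s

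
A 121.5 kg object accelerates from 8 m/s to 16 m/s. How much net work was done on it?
W_net = ΔKE = ½m(v₂² − v₁²) = ½×121.5×(16² − 8²) = 11664.0 J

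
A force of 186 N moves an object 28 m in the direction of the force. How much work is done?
W = Fd = 186×28 = 5208.0 J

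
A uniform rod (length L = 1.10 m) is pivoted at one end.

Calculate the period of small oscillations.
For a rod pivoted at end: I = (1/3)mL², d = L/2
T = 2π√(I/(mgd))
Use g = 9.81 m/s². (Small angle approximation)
I/m = (1/3)L² = 0.4033 m²; d = L/2 = 0.55 m
T = 2π√(I/(mgd)) = 2π√(0.4033/(9.81×0.55)) = 1.718 s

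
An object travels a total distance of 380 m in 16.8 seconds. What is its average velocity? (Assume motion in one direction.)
v_avg = Δd / Δt = 380 / 16.8 = 22.62 m/s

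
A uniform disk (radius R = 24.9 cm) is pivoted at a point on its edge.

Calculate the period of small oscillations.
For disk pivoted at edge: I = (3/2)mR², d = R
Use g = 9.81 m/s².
I/m = (3/2)R² = 0.093 m²; d = R = 0.249 m
T = 2π√((3/2)R²/(gR)) = 2π√(3R/(2g)) = 1.226 s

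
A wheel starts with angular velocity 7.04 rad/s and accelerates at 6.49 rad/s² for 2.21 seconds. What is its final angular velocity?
ω = ω₀ + αt = 7.04 + 6.49 × 2.21 = 21.38 rad/s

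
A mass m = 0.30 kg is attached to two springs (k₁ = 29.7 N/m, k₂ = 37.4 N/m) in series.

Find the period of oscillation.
k_eq = k₁k₂/(k₁+k₂) = 16.55 N/m
T = 2π√(m/k_eq) = 2π√(0.3/16.55) = 0.8458 s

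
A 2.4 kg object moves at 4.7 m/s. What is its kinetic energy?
KE = ½mv² = ½×2.4×4.7² = 26.508 J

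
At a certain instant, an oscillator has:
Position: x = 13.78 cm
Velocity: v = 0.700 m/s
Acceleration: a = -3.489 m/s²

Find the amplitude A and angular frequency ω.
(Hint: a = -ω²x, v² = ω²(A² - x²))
a = −ω²x → ω = √(|a|/x) = √(3.489/0.1378) = 5.032 rad/s
v² = ω²(A² − x²) → A = √(x² + v²/ω²) = √(0.1378² + 0.7²/5.032²) = 0.1958 m = 19.58 cm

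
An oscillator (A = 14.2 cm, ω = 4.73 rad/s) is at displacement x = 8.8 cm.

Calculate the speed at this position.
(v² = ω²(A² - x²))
v = ω√(A² − x²) = 4.73×√(0.142² − 0.088²) = 0.5271 m/s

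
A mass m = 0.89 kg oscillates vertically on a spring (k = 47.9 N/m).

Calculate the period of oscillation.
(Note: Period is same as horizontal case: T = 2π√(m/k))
T = 2π√(m/k) = 2π√(0.89/47.9) = 0.8565 s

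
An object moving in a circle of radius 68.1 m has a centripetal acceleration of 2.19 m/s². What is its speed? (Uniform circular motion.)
v = √(a_c × r) = √(2.19 × 68.1) = 12.21 m/s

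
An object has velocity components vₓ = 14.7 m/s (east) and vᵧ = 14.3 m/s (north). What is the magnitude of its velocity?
|v| = √(vₓ² + vᵧ²) = √(14.7² + 14.3²) = √(420.58) = 20.51 m/s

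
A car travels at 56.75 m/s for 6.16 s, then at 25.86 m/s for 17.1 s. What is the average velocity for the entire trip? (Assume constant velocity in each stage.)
d₁ = v₁t₁ = 56.75 × 6.16 = 349.58 m
d₂ = v₂t₂ = 25.86 × 17.1 = 442.206 m
d_total = 791.79 m, t_total = 23.26 s
v_avg = d_total/t_total = 791.79/23.26 = 34.04 m/s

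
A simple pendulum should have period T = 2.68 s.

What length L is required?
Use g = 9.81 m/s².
T = 2π√(L/g) → L = g(T/2π)² = 9.81×(2.68/2π)² = 1.785 m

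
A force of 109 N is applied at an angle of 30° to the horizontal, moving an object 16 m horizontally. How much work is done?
W = Fd cosθ = 109×16×cos(30°) = 1510.3 J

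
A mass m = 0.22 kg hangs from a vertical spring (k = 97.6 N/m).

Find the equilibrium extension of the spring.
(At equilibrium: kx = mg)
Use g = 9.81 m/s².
x_eq = mg/k = 0.22×9.81/97.6 = 0.02211 m = 2.211 cm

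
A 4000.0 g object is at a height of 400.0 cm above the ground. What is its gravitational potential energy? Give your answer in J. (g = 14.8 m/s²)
PE = mgh = 4 kg × 14.8 m/s² × 4 m = 236.8 J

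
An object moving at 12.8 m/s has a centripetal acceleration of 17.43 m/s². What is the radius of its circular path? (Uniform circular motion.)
r = v²/a_c = 12.8²/17.43 = 9.4 m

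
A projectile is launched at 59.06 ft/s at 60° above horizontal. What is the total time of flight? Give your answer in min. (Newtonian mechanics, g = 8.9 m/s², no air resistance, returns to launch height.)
T = 2v₀sin(θ)/g (with unit conversion) = 0.05839 min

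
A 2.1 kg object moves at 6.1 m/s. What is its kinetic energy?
KE = ½mv² = ½×2.1×6.1² = 39.0705 J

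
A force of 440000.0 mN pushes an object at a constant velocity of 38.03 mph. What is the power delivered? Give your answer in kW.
P = Fv = 440 N × 17 m/s = 7480 W = 7.48 kW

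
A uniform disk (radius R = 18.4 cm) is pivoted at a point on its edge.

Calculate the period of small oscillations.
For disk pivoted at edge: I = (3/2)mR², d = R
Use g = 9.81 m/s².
I/m = (3/2)R² = 0.05078 m²; d = R = 0.184 m
T = 2π√((3/2)R²/(gR)) = 2π√(3R/(2g)) = 1.054 s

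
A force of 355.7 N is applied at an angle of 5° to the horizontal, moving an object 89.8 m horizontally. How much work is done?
W = Fd cosθ = 355.7×89.8×cos(5°) = 31820.0 J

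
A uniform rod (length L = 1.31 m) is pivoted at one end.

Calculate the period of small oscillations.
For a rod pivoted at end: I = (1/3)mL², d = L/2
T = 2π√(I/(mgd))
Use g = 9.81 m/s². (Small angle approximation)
I/m = (1/3)L² = 0.572 m²; d = L/2 = 0.655 m
T = 2π√(I/(mgd)) = 2π√(0.572/(9.81×0.655)) = 1.875 s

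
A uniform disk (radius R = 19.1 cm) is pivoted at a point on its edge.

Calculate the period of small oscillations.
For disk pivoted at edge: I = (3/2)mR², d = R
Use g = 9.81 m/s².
I/m = (3/2)R² = 0.05472 m²; d = R = 0.191 m
T = 2π√((3/2)R²/(gR)) = 2π√(3R/(2g)) = 1.074 s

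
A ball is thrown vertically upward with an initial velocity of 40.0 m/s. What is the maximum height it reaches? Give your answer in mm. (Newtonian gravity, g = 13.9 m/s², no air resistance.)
h_max = v₀²/(2g) (with unit conversion) = 57550.0 mm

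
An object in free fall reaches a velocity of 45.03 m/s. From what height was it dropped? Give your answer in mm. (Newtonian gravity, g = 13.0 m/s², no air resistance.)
h = v²/(2g) (with unit conversion) = 77990.0 mm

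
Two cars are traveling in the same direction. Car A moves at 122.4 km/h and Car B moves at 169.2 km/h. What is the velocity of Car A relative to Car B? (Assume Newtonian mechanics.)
v_rel = v_A - v_B = 122.4 - 169.2 = -46.8 km/h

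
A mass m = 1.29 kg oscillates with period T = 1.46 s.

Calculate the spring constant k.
T = 2π√(m/k) → k = m(2π/T)² = 1.29×(2π/1.46)² = 23.89 N/m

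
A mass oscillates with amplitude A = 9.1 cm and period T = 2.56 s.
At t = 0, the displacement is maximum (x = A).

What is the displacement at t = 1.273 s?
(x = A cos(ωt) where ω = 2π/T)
ω = 2π/T = 2π/2.56 = 2.454 rad/s
x = A cos(ωt) = 9.1×cos(2.454×1.273) = -9.099 cm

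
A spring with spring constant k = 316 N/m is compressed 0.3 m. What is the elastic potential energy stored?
PE = ½kx² = ½×316×0.3² = 14.22 J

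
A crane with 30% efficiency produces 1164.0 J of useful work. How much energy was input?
W_in = W_out/η = 1164.0/0.3 = 3880.0 J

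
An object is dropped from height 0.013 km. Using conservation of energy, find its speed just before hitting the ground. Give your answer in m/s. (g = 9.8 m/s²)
mgh = ½mv² → v = √(2gh) = √(2×9.8×13) = 15.96 m/s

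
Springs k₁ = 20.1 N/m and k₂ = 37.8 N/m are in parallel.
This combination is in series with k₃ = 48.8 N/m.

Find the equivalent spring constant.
k₁₂ = k₁ + k₂ = 57.9 N/m (parallel)
1/k_eq = 1/k₁₂ + 1/k₃ → k_eq = 26.48 N/m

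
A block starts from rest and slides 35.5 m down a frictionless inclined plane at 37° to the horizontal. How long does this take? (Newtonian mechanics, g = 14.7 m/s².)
a = g sin(θ) = 14.7 × sin(37°) = 8.85 m/s²
t = √(2d/a) = √(2 × 35.5 / 8.85) = 2.83 s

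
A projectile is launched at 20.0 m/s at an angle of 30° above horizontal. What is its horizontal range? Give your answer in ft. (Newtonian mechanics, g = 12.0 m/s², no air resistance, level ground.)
R = v₀² sin(2θ) / g (with unit conversion) = 94.71 ft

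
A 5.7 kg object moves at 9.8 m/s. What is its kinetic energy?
KE = ½mv² = ½×5.7×9.8² = 273.714 J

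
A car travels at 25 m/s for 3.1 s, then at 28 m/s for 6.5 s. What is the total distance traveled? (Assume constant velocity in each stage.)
d₁ = v₁t₁ = 25 × 3.1 = 77.5 m
d₂ = v₂t₂ = 28 × 6.5 = 182 m
d_total = 77.5 + 182 = 259.5 m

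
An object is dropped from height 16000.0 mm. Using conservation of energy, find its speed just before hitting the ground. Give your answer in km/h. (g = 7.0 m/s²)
mgh = ½mv² → v = √(2gh) = √(2×7.0×16) = 14.97 m/s = 53.88 km/h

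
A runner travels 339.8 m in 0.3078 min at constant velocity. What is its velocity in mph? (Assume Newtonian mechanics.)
v = d/t (with unit conversion) = 41.16 mph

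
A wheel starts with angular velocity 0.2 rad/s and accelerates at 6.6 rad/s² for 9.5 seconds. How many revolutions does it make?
θ = ω₀t + ½αt² = 0.2×9.5 + ½×6.6×9.5² = 299.72 rad
Revolutions = θ/(2π) = 299.72/(2π) = 47.7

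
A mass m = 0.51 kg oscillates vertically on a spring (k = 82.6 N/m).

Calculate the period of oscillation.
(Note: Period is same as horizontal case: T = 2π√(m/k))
T = 2π√(m/k) = 2π√(0.51/82.6) = 0.4937 s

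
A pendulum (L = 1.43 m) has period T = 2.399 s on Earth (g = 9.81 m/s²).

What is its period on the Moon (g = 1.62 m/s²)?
T = 2π√(L/g), so T_moon/T_earth = √(g_earth/g_moon)
T_moon = 2π√(1.43/1.62) = 5.903 s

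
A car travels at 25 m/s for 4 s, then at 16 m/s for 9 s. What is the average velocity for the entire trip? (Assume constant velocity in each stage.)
d₁ = v₁t₁ = 25 × 4 = 100 m
d₂ = v₂t₂ = 16 × 9 = 144 m
d_total = 244 m, t_total = 13 s
v_avg = d_total/t_total = 244/13 = 18.77 m/s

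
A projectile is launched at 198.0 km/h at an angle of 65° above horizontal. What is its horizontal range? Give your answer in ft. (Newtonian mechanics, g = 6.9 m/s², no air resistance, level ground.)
R = v₀² sin(2θ) / g (with unit conversion) = 1102.0 ft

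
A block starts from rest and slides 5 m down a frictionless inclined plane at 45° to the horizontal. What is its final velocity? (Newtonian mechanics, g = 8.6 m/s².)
a = g sin(θ) = 8.6 × sin(45°) = 6.08 m/s²
v = √(2ad) = √(2 × 6.08 × 5) = 7.8 m/s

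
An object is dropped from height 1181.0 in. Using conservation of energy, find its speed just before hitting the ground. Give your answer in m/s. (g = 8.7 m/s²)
mgh = ½mv² → v = √(2gh) = √(2×8.7×30) = 22.85 m/s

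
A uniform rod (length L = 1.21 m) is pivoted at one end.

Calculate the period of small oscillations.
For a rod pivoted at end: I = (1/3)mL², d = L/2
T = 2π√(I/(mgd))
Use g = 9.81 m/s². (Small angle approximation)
I/m = (1/3)L² = 0.488 m²; d = L/2 = 0.605 m
T = 2π√(I/(mgd)) = 2π√(0.488/(9.81×0.605)) = 1.802 s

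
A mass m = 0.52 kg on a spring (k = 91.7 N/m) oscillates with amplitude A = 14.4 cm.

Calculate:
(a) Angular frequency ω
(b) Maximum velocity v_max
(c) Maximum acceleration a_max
ω = √(k/m) = √(91.7/0.52) = 13.28 rad/s
v_max = ωA = 13.28×0.144 = 1.912 m/s
a_max = ω²A = 13.28²×0.144 = 25.39 m/s²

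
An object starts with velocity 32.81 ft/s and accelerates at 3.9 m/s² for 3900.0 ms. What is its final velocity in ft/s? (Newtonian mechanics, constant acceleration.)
v = v₀ + at (with unit conversion) = 82.71 ft/s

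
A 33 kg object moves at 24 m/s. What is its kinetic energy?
KE = ½mv² = ½×33×24² = 9504.0 J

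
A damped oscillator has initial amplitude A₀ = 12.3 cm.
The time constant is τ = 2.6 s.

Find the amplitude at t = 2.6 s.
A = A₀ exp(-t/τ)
A = A₀ exp(−t/τ) = 12.3×exp(−2.6/2.6) = 4.525 cm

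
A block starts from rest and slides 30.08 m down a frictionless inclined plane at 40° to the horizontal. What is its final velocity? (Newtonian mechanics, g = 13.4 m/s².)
a = g sin(θ) = 13.4 × sin(40°) = 8.61 m/s²
v = √(2ad) = √(2 × 8.61 × 30.08) = 22.76 m/s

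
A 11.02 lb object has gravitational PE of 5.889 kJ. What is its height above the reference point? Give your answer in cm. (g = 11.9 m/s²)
PE = mgh → h = PE/(mg) = 5889 J / (4.999 kg × 11.9 m/s²) = 99 m = 9900.0 cm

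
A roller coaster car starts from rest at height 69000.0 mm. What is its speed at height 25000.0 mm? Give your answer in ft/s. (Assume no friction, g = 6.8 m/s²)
mgh₁ = ½mv₂² + mgh₂ → v₂ = √(2g(h₁−h₂)) = √(2×6.8×(69−25)) = 24.46 m/s = 80.26 ft/s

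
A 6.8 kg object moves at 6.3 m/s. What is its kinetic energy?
KE = ½mv² = ½×6.8×6.3² = 134.946 J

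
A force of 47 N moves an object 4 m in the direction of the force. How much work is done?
W = Fd = 47×4 = 188.0 J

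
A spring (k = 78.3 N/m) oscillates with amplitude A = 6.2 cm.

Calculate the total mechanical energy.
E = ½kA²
E = ½kA² = ½×78.3×(0.062)² = 0.1505 J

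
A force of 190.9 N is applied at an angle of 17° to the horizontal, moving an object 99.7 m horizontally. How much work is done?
W = Fd cosθ = 190.9×99.7×cos(17°) = 18201.0 J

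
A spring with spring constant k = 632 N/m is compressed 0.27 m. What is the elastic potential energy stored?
PE = ½kx² = ½×632×0.27² = 23.04 J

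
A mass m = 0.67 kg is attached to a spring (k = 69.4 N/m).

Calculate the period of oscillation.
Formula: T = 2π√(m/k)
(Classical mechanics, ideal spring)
T = 2π√(m/k) = 2π√(0.67/69.4) = 0.6174 s; f = 1/T = 1.62 Hz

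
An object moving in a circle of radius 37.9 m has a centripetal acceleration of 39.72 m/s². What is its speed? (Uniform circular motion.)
v = √(a_c × r) = √(39.72 × 37.9) = 38.8 m/s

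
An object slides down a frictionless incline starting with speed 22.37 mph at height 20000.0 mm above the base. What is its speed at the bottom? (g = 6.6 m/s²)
½mv₀² + mgh = ½mv² → v = √(v₀² + 2gh) = √(10² + 2×6.6×20) = 19.08 m/s = 42.68 mph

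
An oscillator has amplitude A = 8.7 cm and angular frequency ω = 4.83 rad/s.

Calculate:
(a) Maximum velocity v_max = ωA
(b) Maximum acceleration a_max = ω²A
v_max = ωA = 4.83×0.087 = 0.4202 m/s
a_max = ω²A = 4.83²×0.087 = 2.03 m/s²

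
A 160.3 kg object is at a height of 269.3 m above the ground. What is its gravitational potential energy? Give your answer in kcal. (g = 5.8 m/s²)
PE = mgh = 160.3 kg × 5.8 m/s² × 269.3 m = 2.504e+05 J = 59.84 kcal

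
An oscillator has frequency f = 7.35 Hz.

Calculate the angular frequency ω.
ω = 2πf = 2π×7.35 = 46.18 rad/s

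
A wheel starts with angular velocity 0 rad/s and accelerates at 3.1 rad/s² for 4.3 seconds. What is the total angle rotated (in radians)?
θ = ω₀t + ½αt² = 0×4.3 + ½×3.1×4.3² = 28.66 rad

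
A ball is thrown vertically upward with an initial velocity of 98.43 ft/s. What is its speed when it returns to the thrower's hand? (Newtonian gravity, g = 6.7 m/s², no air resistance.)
By conservation of energy, the ball returns at the same speed = 98.43 ft/s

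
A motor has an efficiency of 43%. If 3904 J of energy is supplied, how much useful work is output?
W_out = η × W_in = 0.43 × 3904 = 1678.7 J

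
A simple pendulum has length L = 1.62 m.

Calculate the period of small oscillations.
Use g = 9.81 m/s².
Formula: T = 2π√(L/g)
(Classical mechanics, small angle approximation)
T = 2π√(L/g) = 2π√(1.62/9.81) = 2.553 s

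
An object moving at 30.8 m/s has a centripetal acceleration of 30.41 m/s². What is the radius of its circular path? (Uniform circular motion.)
r = v²/a_c = 30.8²/30.41 = 31.2 m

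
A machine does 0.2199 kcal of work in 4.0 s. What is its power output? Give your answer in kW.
P = W/t = 920.1 J / 4 s = 230 W = 0.23 kW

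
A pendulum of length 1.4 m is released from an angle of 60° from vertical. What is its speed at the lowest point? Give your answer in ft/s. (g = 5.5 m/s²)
h = L(1 − cosθ) = 1.4×(1 − cos60°) = 0.7 m
v = √(2gh) = √(2×5.5×0.7) = 2.775 m/s = 9.104 ft/s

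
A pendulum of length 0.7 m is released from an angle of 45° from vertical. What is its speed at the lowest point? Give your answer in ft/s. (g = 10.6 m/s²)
h = L(1 − cosθ) = 0.7×(1 − cos45°) = 0.205 m
v = √(2gh) = √(2×10.6×0.205) = 2.085 m/s = 6.84 ft/s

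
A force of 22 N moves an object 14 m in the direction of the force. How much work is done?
W = Fd = 22×14 = 308.0 J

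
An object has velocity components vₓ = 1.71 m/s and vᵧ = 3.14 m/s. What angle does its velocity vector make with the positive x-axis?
θ = arctan(vᵧ/vₓ) = arctan(3.14/1.71) = 61.43°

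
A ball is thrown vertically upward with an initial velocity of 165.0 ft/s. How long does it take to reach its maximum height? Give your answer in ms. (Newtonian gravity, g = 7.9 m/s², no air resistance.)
t_up = v₀/g (with unit conversion) = 6366.0 ms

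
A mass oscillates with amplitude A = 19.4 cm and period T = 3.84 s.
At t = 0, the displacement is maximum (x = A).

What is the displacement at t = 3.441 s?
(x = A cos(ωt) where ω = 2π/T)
ω = 2π/T = 2π/3.84 = 1.636 rad/s
x = A cos(ωt) = 19.4×cos(1.636×3.441) = 15.41 cm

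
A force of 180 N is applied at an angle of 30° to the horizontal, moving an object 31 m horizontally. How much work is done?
W = Fd cosθ = 180×31×cos(30°) = 4832.4 J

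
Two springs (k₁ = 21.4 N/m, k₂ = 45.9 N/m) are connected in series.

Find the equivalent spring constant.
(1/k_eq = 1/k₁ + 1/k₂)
1/k_eq = 1/21.4 + 1/45.9 = 0.068515; k_eq = 14.6 N/m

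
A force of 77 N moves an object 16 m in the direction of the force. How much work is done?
W = Fd = 77×16 = 1232.0 J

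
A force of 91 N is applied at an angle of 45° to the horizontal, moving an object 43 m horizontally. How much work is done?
W = Fd cosθ = 91×43×cos(45°) = 2766.9 J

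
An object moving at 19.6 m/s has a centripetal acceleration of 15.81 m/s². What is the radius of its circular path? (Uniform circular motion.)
r = v²/a_c = 19.6²/15.81 = 24.3 m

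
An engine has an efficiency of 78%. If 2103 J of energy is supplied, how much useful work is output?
W_out = η × W_in = 0.78 × 2103 = 1640.3 J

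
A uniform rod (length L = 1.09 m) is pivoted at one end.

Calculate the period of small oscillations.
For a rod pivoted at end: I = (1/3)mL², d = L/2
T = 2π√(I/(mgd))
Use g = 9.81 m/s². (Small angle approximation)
I/m = (1/3)L² = 0.396 m²; d = L/2 = 0.545 m
T = 2π√(I/(mgd)) = 2π√(0.396/(9.81×0.545)) = 1.71 s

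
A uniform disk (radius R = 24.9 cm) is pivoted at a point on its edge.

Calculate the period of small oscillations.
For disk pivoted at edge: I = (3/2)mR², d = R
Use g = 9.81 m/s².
I/m = (3/2)R² = 0.093 m²; d = R = 0.249 m
T = 2π√((3/2)R²/(gR)) = 2π√(3R/(2g)) = 1.226 s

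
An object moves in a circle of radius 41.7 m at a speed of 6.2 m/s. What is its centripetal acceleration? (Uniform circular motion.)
a_c = v²/r = 6.2²/41.7 = 38.44/41.7 = 0.92 m/s²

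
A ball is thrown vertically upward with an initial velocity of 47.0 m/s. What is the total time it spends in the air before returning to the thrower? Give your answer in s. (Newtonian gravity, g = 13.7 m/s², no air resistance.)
t_total = 2v₀/g = 6.861 s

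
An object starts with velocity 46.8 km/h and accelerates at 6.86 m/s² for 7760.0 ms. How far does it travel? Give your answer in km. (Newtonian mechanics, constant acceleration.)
d = v₀t + ½at² (with unit conversion) = 0.3074 km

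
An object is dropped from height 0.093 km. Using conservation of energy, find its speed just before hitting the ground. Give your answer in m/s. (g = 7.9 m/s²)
mgh = ½mv² → v = √(2gh) = √(2×7.9×93) = 38.33 m/s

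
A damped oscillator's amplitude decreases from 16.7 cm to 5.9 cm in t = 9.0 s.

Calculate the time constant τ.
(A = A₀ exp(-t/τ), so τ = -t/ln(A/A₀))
A/A₀ = 5.9/16.7 = 0.3533; ln(A/A₀) = -1.04
τ = −t/ln(A/A₀) = −9.0/-1.04 = 8.65 s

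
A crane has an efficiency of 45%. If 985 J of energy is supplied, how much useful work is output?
W_out = η × W_in = 0.45 × 985 = 443.25 J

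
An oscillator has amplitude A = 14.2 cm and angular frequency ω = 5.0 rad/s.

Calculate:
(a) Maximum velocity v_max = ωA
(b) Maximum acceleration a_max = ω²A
v_max = ωA = 5.0×0.142 = 0.71 m/s
a_max = ω²A = 5.0²×0.142 = 3.55 m/s²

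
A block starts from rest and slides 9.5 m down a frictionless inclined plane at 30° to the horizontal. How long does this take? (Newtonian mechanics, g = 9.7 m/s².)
a = g sin(θ) = 9.7 × sin(30°) = 4.85 m/s²
t = √(2d/a) = √(2 × 9.5 / 4.85) = 1.98 s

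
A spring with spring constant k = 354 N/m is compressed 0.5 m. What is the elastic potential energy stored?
PE = ½kx² = ½×354×0.5² = 44.25 J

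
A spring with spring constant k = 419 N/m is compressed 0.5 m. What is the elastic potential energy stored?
PE = ½kx² = ½×419×0.5² = 52.38 J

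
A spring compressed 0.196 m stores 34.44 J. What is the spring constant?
PE = ½kx² → k = 2PE/x² = 2×34.44/0.196² = 1793.0 N/m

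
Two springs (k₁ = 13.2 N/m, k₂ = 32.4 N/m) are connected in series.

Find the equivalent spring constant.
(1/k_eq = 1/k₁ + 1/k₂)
1/k_eq = 1/13.2 + 1/32.4 = 0.10662; k_eq = 9.379 N/m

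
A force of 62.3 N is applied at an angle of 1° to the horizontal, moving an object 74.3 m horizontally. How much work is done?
W = Fd cosθ = 62.3×74.3×cos(1°) = 4628.2 J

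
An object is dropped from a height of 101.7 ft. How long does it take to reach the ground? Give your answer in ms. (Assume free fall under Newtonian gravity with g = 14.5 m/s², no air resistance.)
t = √(2h/g) (with unit conversion) = 2068.0 ms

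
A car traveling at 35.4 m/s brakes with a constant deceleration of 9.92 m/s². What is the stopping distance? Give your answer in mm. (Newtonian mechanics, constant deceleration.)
d = v₀² / (2a) (with unit conversion) = 63160.0 mm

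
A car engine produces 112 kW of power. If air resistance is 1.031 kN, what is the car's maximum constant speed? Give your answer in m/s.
P = Fv → v = P/F = 112000 W / 1031 N = 108.6 m/s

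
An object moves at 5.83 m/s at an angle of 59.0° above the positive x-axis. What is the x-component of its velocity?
vₓ = v cos(θ) = 5.83 × cos(59.0°) = 3.0 m/s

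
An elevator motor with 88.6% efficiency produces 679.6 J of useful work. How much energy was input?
W_in = W_out/η = 679.6/0.886 = 767.04 J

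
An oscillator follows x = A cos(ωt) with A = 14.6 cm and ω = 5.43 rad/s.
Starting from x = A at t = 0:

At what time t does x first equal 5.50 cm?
cos(ωt) = x/A = 5.5/14.6 = 0.3767
ωt = arccos(0.3767) = 1.185 rad
t = 1.185/5.43 = 0.2181 s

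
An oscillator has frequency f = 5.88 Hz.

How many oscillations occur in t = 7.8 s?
n = f×t = 5.88×7.8 = 45.86 oscillations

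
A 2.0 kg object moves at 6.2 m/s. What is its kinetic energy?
KE = ½mv² = ½×2.0×6.2² = 38.44 J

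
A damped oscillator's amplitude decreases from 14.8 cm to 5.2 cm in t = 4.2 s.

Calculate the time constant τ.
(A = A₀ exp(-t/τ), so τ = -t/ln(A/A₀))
A/A₀ = 5.2/14.8 = 0.3514; ln(A/A₀) = -1.046
τ = −t/ln(A/A₀) = −4.2/-1.046 = 4.015 s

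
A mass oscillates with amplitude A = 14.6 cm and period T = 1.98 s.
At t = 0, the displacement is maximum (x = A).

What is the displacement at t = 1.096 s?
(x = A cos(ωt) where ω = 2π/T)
ω = 2π/T = 2π/1.98 = 3.173 rad/s
x = A cos(ωt) = 14.6×cos(3.173×1.096) = -13.78 cm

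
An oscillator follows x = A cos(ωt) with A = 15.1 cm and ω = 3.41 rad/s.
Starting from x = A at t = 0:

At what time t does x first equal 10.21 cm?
cos(ωt) = x/A = 10.21/15.1 = 0.6762
ωt = arccos(0.6762) = 0.8283 rad
t = 0.8283/3.41 = 0.2429 s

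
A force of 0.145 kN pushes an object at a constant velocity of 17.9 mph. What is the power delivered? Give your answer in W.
P = Fv = 145 N × 8.002 m/s = 1160 W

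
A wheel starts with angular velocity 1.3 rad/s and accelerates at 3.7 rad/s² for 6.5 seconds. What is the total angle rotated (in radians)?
θ = ω₀t + ½αt² = 1.3×6.5 + ½×3.7×6.5² = 86.61 rad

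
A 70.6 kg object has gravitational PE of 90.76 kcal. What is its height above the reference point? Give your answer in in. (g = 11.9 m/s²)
PE = mgh → h = PE/(mg) = 3.797e+05 J / (70.6 kg × 11.9 m/s²) = 452 m = 17800.0 in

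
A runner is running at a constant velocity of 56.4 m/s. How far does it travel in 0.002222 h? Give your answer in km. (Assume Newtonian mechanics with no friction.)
d = vt (with unit conversion) = 0.4512 km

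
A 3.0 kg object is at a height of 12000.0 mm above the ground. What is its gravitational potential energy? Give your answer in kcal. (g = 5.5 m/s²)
PE = mgh = 3 kg × 5.5 m/s² × 12 m = 198 J = 0.04732 kcal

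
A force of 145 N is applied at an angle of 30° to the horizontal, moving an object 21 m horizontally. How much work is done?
W = Fd cosθ = 145×21×cos(30°) = 2637.0 J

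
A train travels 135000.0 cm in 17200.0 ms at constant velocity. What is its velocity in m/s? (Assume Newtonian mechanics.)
v = d/t (with unit conversion) = 78.49 m/s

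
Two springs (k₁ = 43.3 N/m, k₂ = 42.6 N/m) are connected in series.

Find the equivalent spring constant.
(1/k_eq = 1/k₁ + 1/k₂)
1/k_eq = 1/43.3 + 1/42.6 = 0.046569; k_eq = 21.47 N/m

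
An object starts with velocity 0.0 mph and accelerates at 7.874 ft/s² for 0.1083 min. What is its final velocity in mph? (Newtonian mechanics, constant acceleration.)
v = v₀ + at (with unit conversion) = 34.89 mph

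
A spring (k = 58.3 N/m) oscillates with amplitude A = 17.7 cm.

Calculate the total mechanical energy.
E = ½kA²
E = ½kA² = ½×58.3×(0.177)² = 0.9132 J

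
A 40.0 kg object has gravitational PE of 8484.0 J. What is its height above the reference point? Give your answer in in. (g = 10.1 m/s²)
PE = mgh → h = PE/(mg) = 8484 J / (40 kg × 10.1 m/s²) = 21 m = 826.8 in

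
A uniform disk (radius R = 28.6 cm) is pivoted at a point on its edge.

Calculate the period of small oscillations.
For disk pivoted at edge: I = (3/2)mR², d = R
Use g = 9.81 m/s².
I/m = (3/2)R² = 0.1227 m²; d = R = 0.286 m
T = 2π√((3/2)R²/(gR)) = 2π√(3R/(2g)) = 1.314 s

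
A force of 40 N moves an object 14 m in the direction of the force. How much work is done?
W = Fd = 40×14 = 560.0 J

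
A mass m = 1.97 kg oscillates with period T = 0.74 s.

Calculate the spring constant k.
T = 2π√(m/k) → k = m(2π/T)² = 1.97×(2π/0.74)² = 142 N/m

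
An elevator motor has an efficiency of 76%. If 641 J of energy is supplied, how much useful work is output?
W_out = η × W_in = 0.76 × 641 = 487.16 J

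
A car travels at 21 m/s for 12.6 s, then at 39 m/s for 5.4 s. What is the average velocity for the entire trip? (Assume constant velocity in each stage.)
d₁ = v₁t₁ = 21 × 12.6 = 264.6 m
d₂ = v₂t₂ = 39 × 5.4 = 210.6 m
d_total = 475.2 m, t_total = 18 s
v_avg = d_total/t_total = 475.2/18 = 26.4 m/s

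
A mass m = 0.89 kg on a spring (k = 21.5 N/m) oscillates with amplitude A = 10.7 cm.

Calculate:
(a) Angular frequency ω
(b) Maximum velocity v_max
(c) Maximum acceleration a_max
ω = √(k/m) = √(21.5/0.89) = 4.915 rad/s
v_max = ωA = 4.915×0.107 = 0.5259 m/s
a_max = ω²A = 4.915²×0.107 = 2.585 m/s²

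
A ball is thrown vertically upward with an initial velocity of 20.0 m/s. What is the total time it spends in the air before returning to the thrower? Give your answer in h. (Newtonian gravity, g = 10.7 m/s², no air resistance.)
t_total = 2v₀/g (with unit conversion) = 0.001038 h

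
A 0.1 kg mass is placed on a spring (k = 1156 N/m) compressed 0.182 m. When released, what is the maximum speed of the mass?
½kx² = ½mv² → v = x√(k/m) = 0.182×√(1156/0.1) = 19.57 m/s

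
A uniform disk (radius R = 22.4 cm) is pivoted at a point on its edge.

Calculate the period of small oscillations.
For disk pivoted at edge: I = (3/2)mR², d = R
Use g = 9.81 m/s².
I/m = (3/2)R² = 0.07526 m²; d = R = 0.224 m
T = 2π√((3/2)R²/(gR)) = 2π√(3R/(2g)) = 1.163 s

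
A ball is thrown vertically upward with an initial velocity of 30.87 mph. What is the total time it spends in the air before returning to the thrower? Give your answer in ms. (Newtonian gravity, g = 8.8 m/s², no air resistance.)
t_total = 2v₀/g (with unit conversion) = 3136.0 ms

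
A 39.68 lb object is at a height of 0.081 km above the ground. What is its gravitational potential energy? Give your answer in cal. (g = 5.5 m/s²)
PE = mgh = 18 kg × 5.5 m/s² × 81 m = 8018 J = 1916.0 cal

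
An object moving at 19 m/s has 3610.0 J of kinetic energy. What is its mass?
KE = ½mv² → m = 2KE/v² = 2×3610.0/19² = 20.0 kg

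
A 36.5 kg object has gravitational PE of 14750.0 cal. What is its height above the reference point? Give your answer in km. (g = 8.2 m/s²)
PE = mgh → h = PE/(mg) = 6.171e+04 J / (36.5 kg × 8.2 m/s²) = 206.2 m = 0.2062 km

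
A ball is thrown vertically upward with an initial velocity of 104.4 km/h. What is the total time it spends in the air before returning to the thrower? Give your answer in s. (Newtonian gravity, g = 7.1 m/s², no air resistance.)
t_total = 2v₀/g (with unit conversion) = 8.169 s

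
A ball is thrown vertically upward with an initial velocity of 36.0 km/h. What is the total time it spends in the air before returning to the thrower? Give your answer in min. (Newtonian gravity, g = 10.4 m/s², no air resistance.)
t_total = 2v₀/g (with unit conversion) = 0.03205 min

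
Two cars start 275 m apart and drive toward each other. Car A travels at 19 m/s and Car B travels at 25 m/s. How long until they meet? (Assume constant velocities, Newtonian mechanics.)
Combined speed: v_combined = 19 + 25 = 44 m/s
Time to meet: t = d/44 = 275/44 = 6.25 s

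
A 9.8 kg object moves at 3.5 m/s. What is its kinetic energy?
KE = ½mv² = ½×9.8×3.5² = 60.025 J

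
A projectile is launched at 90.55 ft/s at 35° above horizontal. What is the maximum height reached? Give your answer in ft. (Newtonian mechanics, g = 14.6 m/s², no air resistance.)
H = v₀²sin²(θ)/(2g) (with unit conversion) = 28.16 ft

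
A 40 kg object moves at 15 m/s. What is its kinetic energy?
KE = ½mv² = ½×40×15² = 4500.0 J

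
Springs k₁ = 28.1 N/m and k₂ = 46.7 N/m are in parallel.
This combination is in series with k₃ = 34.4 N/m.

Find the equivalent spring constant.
k₁₂ = k₁ + k₂ = 74.8 N/m (parallel)
1/k_eq = 1/k₁₂ + 1/k₃ → k_eq = 23.56 N/m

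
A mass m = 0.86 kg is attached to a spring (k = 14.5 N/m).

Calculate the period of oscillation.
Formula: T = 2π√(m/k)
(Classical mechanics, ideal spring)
T = 2π√(m/k) = 2π√(0.86/14.5) = 1.53 s; f = 1/T = 0.6535 Hz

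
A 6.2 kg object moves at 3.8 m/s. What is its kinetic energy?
KE = ½mv² = ½×6.2×3.8² = 44.764 J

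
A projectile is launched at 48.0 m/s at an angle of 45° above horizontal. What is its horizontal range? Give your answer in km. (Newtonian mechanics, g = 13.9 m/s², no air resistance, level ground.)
R = v₀² sin(2θ) / g (with unit conversion) = 0.1658 km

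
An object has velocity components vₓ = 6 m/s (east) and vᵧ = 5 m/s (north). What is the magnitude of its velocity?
|v| = √(vₓ² + vᵧ²) = √(6² + 5²) = √(61) = 7.81 m/s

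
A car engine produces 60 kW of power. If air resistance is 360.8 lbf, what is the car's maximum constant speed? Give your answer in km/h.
P = Fv → v = P/F = 60000 W / 1605 N = 37.39 m/s = 134.6 km/h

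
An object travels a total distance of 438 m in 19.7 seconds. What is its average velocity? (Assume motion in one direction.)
v_avg = Δd / Δt = 438 / 19.7 = 22.23 m/s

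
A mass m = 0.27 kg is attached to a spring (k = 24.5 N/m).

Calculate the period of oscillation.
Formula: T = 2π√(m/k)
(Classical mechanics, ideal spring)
T = 2π√(m/k) = 2π√(0.27/24.5) = 0.6596 s; f = 1/T = 1.516 Hz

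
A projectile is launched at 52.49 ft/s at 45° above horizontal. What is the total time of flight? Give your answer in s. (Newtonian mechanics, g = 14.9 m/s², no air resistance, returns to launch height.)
T = 2v₀sin(θ)/g (with unit conversion) = 1.519 s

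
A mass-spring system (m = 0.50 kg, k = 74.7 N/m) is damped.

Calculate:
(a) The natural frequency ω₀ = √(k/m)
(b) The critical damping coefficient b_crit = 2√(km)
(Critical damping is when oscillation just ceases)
ω₀ = √(k/m) = √(74.7/0.5) = 12.22 rad/s
b_crit = 2√(km) = 2√(74.7×0.5) = 12.22 kg/s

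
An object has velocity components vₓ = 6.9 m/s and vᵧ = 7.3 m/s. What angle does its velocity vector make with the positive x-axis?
θ = arctan(vᵧ/vₓ) = arctan(7.3/6.9) = 46.61°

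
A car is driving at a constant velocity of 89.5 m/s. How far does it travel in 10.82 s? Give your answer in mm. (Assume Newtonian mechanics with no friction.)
d = vt (with unit conversion) = 968400.0 mm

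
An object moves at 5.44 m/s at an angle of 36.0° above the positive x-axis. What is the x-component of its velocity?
vₓ = v cos(θ) = 5.44 × cos(36.0°) = 4.4 m/s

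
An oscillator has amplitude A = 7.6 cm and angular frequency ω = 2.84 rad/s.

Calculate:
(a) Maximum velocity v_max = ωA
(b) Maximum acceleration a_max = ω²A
v_max = ωA = 2.84×0.076 = 0.2158 m/s
a_max = ω²A = 2.84²×0.076 = 0.613 m/s²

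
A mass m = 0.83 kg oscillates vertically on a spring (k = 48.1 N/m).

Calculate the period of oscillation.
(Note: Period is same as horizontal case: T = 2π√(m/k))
T = 2π√(m/k) = 2π√(0.83/48.1) = 0.8254 s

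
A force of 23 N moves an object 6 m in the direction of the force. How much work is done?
W = Fd = 23×6 = 138.0 J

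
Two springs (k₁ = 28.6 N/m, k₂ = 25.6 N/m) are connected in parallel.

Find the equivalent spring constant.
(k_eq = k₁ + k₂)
k_eq = k₁ + k₂ = 28.6 + 25.6 = 54.2 N/m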